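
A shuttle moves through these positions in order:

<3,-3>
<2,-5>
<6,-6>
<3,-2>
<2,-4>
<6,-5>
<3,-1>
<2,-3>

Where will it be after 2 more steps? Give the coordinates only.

<3,0>

The moves between consecutive positions are <-1,-2>, <+4,-1>, <-3,+4>, <-1,-2>, <+4,-1>, <-3,+4>, <-1,-2>; they repeat the 3-cycle [<-1,-2>, <+4,-1>, <-3,+4>].
step 8: apply <+4,-1> → <6,-4>
step 9: apply <-3,+4> → <3,0>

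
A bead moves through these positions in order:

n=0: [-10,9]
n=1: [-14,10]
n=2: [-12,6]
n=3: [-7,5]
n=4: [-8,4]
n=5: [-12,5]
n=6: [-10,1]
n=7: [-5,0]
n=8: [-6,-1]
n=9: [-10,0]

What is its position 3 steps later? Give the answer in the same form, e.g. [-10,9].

[-4,-6]

The moves between consecutive positions are [-4,+1], [+2,-4], [+5,-1], [-1,-1], [-4,+1], [+2,-4], [+5,-1], [-1,-1], [-4,+1]; they repeat the 4-cycle [[-4,+1], [+2,-4], [+5,-1], [-1,-1]].
step 10: apply [+2,-4] → [-8,-4]
step 11: apply [+5,-1] → [-3,-5]
step 12: apply [-1,-1] → [-4,-6]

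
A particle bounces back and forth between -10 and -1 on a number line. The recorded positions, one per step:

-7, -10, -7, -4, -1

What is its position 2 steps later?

-7

The value travels 3 per step and bounces off the walls at -10 and -1.
  step 5: -1 → -4
  step 6: -4 → -7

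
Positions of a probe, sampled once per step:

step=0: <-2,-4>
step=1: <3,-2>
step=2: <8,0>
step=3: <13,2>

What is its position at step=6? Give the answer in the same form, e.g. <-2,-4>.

<28,8>

The position changes by <+5,+2> every step.
step 4: <13,2> + <+5,+2> → <18,4>
step 5: <18,4> + <+5,+2> → <23,6>
step 6: <23,6> + <+5,+2> → <28,8>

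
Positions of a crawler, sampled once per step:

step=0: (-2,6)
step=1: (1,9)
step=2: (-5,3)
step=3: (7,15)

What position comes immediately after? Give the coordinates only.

The jumps are (+3,+3), (-6,-6), (+12,+12) — a geometric progression with ratio -2.
step 4: (7,15) + (-24,-24) → (-17,-9)

(-17,-9)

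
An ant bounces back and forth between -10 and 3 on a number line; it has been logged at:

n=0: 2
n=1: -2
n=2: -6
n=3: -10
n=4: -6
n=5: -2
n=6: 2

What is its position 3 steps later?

The value travels 4 per step and bounces off the walls at -10 and 3.
  step 7: 2 → 0
  step 8: 0 → -4
  step 9: -4 → -8

-8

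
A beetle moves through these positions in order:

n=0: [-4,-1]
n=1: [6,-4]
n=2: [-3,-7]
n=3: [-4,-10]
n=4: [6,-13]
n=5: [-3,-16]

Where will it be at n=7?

The first coordinate repeats the cycle [-4, 6, -3] with period 3; step 7 mod 3 = 1, giving 6.
The second coordinate changes by -3 each step, so at step 7 it is -1 + 7·(-3) = -22.

[6,-22]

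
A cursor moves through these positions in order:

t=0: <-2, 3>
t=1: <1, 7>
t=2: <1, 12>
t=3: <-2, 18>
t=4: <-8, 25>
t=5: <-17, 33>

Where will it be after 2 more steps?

First differences are <+3, +4>, <+0, +5>, <-3, +6>, <-6, +7>, <-9, +8>; their common second difference is <-3, +1> (constant acceleration).
step 6: <-17, 33> + <-12, +9> → <-29, 42>
step 7: <-29, 42> + <-15, +10> → <-44, 52>

<-44, 52>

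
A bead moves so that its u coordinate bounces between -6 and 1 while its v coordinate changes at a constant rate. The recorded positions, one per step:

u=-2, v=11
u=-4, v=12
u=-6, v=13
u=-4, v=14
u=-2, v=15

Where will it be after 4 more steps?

The u coordinate reflects between -6 and 1, moving 2 per step.
  step 5: -2 → 0
  step 6: 0 → 0
  step 7: 0 → -2
  step 8: -2 → -4
The v coordinate changes by +1 each step: at step 8 it is 19.

u=-4, v=19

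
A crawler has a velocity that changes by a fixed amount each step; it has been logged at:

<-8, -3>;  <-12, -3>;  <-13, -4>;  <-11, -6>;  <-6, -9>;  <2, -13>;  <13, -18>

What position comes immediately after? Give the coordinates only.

<27, -24>

Successive displacements: <-4, +0>, <-1, -1>, <+2, -2>, <+5, -3>, <+8, -4>, <+11, -5> — each changes by <+3, -1>.
step 7: <13, -18> + <+14, -6> → <27, -24>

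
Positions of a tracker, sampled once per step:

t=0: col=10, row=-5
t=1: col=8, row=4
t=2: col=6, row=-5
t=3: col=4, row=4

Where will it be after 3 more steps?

The col coordinate changes by -2 each step, so at step 6 it is 10 + 6·(-2) = -2.
The row coordinate repeats the cycle [-5, 4] with period 2; step 6 mod 2 = 0, giving -5.

col=-2, row=-5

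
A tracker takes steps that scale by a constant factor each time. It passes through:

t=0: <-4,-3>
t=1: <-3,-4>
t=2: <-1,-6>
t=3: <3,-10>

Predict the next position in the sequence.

<11,-18>

The jumps are <+1,-1>, <+2,-2>, <+4,-4> — a geometric progression with ratio 2.
step 4: <3,-10> + <+8,-8> → <11,-18>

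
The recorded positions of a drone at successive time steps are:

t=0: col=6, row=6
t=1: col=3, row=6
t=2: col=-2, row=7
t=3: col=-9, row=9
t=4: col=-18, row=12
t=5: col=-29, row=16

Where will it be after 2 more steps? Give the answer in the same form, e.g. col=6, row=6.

Taking differences between consecutive positions: (-3,+0), (-5,+1), (-7,+2), (-9,+3), (-11,+4). These grow by (-2,+1) each step.
step 6: col=-29, row=16 + (-13,+5) → col=-42, row=21
step 7: col=-42, row=21 + (-15,+6) → col=-57, row=27

col=-57, row=27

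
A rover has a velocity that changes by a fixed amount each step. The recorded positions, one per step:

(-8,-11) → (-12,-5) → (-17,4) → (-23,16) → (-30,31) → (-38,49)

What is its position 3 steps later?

(-68,121)

First differences are (-4,+6), (-5,+9), (-6,+12), (-7,+15), (-8,+18); their common second difference is (-1,+3) (constant acceleration).
step 6: (-38,49) + (-9,+21) → (-47,70)
step 7: (-47,70) + (-10,+24) → (-57,94)
step 8: (-57,94) + (-11,+27) → (-68,121)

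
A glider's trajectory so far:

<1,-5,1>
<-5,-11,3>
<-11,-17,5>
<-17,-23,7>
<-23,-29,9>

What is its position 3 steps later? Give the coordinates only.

<-41,-47,15>

Each step adds <-6,-6,+2> to the position.
step 5: <-23,-29,9> + <-6,-6,+2> → <-29,-35,11>
step 6: <-29,-35,11> + <-6,-6,+2> → <-35,-41,13>
step 7: <-35,-41,13> + <-6,-6,+2> → <-41,-47,15>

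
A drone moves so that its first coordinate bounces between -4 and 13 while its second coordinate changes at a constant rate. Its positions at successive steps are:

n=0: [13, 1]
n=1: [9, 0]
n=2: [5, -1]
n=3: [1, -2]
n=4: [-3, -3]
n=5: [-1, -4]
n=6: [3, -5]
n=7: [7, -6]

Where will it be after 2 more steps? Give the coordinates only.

[11, -8]

The first coordinate travels 4 per step and bounces off the walls at -4 and 13.
  step 8: 7 → 11
  step 9: 11 → 11
The second coordinate changes by -1 each step: at step 9 it is -8.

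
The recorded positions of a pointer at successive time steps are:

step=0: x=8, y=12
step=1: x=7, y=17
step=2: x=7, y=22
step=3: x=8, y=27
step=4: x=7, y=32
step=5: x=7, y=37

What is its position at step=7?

x=7, y=47

X: cycles through 8, 7, 7 every 3 steps. Step 7 lands at position 1 of the cycle → 7.
Y: linear, +5 per step → 47 at step 7.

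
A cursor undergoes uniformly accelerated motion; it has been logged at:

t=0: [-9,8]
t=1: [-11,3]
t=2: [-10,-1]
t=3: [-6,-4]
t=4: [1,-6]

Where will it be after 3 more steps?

First differences are [-2,-5], [+1,-4], [+4,-3], [+7,-2]; their common second difference is [+3,+1] (constant acceleration).
step 5: [1,-6] + [+10,-1] → [11,-7]
step 6: [11,-7] + [+13,+0] → [24,-7]
step 7: [24,-7] + [+16,+1] → [40,-6]

[40,-6]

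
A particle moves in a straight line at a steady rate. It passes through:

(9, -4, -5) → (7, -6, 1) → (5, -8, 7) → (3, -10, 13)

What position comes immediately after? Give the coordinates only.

(1, -12, 19)

Constant displacement of (-2, -2, +6) per step.
step 4: (3, -10, 13) + (-2, -2, +6) → (1, -12, 19)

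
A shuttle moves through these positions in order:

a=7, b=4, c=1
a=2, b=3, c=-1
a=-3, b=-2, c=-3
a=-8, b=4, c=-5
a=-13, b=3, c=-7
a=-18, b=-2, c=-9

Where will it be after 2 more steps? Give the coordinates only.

a=-28, b=3, c=-13

The a coordinate changes by -5 each step, so at step 7 it is 7 + 7·(-5) = -28.
The b coordinate repeats the cycle [4, 3, -2] with period 3; step 7 mod 3 = 1, giving 3.
The c coordinate changes by -2 each step, so at step 7 it is 1 + 7·(-2) = -13.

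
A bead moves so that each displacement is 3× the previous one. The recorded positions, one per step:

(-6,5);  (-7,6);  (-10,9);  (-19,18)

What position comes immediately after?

(-46,45)

Step-to-step displacements: (-1,+1), (-3,+3), (-9,+9); each is 3× the previous.
step 4: (-19,18) + (-27,+27) → (-46,45)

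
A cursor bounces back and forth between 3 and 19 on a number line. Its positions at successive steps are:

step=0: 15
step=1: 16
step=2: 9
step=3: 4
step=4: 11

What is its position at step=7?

The value travels 7 per step and bounces off the walls at 3 and 19.
  step 5: 11 → 18
  step 6: 18 → 13
  step 7: 13 → 6

6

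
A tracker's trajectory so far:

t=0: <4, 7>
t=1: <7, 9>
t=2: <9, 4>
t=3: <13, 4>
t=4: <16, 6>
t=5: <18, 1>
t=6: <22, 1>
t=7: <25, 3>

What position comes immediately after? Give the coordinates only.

<27, -2>

Step-to-step displacements: <+3, +2>, <+2, -5>, <+4, +0>, <+3, +2>, <+2, -5>, <+4, +0>, <+3, +2> — a repeating cycle of length 3.
step 8: apply <+2, -5> → <27, -2>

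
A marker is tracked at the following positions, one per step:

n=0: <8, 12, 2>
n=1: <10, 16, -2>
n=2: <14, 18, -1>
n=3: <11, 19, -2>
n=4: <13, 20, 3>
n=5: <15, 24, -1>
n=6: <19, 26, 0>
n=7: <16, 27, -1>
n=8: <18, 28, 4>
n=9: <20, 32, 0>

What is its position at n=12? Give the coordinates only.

<23, 36, 5>

Differencing gives <+2, +4, -4>, <+4, +2, +1>, <-3, +1, -1>, <+2, +1, +5>, <+2, +4, -4>, <+4, +2, +1>, <-3, +1, -1>, <+2, +1, +5>, <+2, +4, -4>. This is the pattern <+2, +4, -4>, <+4, +2, +1>, <-3, +1, -1>, <+2, +1, +5> repeated.
step 10: apply <+4, +2, +1> → <24, 34, 1>
step 11: apply <-3, +1, -1> → <21, 35, 0>
step 12: apply <+2, +1, +5> → <23, 36, 5>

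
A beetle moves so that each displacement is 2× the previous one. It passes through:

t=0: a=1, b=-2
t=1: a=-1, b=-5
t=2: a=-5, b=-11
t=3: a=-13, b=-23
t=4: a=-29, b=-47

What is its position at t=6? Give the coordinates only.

a=-125, b=-191

The jumps are (-2, -3), (-4, -6), (-8, -12), (-16, -24) — a geometric progression with ratio 2.
step 5: a=-29, b=-47 + (-32, -48) → a=-61, b=-95
step 6: a=-61, b=-95 + (-64, -96) → a=-125, b=-191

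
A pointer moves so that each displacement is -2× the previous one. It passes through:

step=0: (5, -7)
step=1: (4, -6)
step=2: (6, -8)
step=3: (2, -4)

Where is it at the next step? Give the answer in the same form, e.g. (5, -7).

Step-to-step displacements: (-1, +1), (+2, -2), (-4, +4); each is -2× the previous.
step 4: (2, -4) + (+8, -8) → (10, -12)

(10, -12)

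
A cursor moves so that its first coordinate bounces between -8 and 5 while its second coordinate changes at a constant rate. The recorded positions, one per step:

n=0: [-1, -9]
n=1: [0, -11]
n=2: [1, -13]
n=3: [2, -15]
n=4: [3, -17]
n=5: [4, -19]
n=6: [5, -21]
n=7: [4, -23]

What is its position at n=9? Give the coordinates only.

[2, -27]

The first coordinate travels 1 per step and bounces off the walls at -8 and 5.
  step 8: 4 → 3
  step 9: 3 → 2
The second coordinate changes by -2 each step: at step 9 it is -27.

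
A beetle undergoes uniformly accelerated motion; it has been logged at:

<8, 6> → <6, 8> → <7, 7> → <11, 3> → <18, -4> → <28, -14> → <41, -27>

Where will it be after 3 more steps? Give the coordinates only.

Successive displacements: <-2, +2>, <+1, -1>, <+4, -4>, <+7, -7>, <+10, -10>, <+13, -13> — each changes by <+3, -3>.
step 7: <41, -27> + <+16, -16> → <57, -43>
step 8: <57, -43> + <+19, -19> → <76, -62>
step 9: <76, -62> + <+22, -22> → <98, -84>

<98, -84>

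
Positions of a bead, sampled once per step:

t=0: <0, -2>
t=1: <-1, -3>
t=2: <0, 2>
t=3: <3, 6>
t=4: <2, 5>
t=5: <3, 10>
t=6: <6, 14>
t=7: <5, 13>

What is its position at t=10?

Step-to-step displacements: <-1, -1>, <+1, +5>, <+3, +4>, <-1, -1>, <+1, +5>, <+3, +4>, <-1, -1> — a repeating cycle of length 3.
step 8: apply <+1, +5> → <6, 18>
step 9: apply <+3, +4> → <9, 22>
step 10: apply <-1, -1> → <8, 21>

<8, 21>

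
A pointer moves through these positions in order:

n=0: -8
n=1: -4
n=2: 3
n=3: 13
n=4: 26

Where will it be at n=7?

First differences are +4, +7, +10, +13; their common second difference is +3 (constant acceleration).
step 5: 26 + 16 → 42
step 6: 42 + 19 → 61
step 7: 61 + 22 → 83

83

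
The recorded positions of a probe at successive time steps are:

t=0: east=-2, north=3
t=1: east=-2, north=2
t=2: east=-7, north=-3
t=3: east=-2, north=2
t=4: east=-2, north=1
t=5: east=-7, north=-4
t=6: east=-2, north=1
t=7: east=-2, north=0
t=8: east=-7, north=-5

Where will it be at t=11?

Step-to-step displacements: (+0, -1), (-5, -5), (+5, +5), (+0, -1), (-5, -5), (+5, +5), (+0, -1), (-5, -5) — a repeating cycle of length 3.
step 9: apply (+5, +5) → east=-2, north=0
step 10: apply (+0, -1) → east=-2, north=-1
step 11: apply (-5, -5) → east=-7, north=-6

east=-7, north=-6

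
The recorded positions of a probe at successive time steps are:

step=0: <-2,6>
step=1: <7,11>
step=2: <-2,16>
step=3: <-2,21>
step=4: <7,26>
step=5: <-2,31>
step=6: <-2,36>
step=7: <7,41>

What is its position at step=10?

First: cycles through -2, 7, -2 every 3 steps. Step 10 lands at position 1 of the cycle → 7.
Second: linear, +5 per step → 56 at step 10.

<7,56>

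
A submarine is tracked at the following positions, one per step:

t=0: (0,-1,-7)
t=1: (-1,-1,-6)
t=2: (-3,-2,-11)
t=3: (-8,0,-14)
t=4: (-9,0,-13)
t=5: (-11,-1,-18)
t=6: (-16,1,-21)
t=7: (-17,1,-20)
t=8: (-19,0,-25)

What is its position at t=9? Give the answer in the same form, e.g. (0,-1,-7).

(-24,2,-28)

Step-to-step displacements: (-1,+0,+1), (-2,-1,-5), (-5,+2,-3), (-1,+0,+1), (-2,-1,-5), (-5,+2,-3), (-1,+0,+1), (-2,-1,-5) — a repeating cycle of length 3.
step 9: apply (-5,+2,-3) → (-24,2,-28)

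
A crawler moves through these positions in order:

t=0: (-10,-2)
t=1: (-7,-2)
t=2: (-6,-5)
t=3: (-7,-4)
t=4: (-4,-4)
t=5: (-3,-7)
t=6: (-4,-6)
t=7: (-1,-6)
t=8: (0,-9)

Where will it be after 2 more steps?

(2,-8)

The moves between consecutive positions are (+3,+0), (+1,-3), (-1,+1), (+3,+0), (+1,-3), (-1,+1), (+3,+0), (+1,-3); they repeat the 3-cycle [(+3,+0), (+1,-3), (-1,+1)].
step 9: apply (-1,+1) → (-1,-8)
step 10: apply (+3,+0) → (2,-8)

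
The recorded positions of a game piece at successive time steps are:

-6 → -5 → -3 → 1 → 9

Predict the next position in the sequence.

25

Step-to-step displacements: +1, +2, +4, +8; each is 2× the previous.
step 5: 9 + 16 → 25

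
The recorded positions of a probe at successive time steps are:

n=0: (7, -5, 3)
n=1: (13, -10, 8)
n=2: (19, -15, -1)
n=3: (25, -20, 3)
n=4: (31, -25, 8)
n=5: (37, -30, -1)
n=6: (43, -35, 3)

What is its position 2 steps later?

(55, -45, -1)

The first coordinate changes by +6 each step, so at step 8 it is 7 + 8·(6) = 55.
The second coordinate changes by -5 each step, so at step 8 it is -5 + 8·(-5) = -45.
The third coordinate repeats the cycle [3, 8, -1] with period 3; step 8 mod 3 = 2, giving -1.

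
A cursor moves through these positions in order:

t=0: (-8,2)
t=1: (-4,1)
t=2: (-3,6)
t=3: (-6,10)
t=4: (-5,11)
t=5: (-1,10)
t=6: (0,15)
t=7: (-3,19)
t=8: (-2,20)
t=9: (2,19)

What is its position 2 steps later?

Step-to-step displacements: (+4,-1), (+1,+5), (-3,+4), (+1,+1), (+4,-1), (+1,+5), (-3,+4), (+1,+1), (+4,-1) — a repeating cycle of length 4.
step 10: apply (+1,+5) → (3,24)
step 11: apply (-3,+4) → (0,28)

(0,28)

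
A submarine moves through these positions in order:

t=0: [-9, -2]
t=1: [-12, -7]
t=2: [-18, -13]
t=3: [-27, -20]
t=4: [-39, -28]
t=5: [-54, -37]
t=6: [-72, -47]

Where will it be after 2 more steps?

Taking differences between consecutive positions: [-3, -5], [-6, -6], [-9, -7], [-12, -8], [-15, -9], [-18, -10]. These grow by [-3, -1] each step.
step 7: [-72, -47] + [-21, -11] → [-93, -58]
step 8: [-93, -58] + [-24, -12] → [-117, -70]

[-117, -70]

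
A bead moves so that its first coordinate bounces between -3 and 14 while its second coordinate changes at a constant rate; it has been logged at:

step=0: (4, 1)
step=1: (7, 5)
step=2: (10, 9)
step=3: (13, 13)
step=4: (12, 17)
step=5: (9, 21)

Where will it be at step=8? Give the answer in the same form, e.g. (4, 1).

(0, 33)

The first coordinate reflects between -3 and 14, moving 3 per step.
  step 6: 9 → 6
  step 7: 6 → 3
  step 8: 3 → 0
The second coordinate changes by +4 each step: at step 8 it is 33.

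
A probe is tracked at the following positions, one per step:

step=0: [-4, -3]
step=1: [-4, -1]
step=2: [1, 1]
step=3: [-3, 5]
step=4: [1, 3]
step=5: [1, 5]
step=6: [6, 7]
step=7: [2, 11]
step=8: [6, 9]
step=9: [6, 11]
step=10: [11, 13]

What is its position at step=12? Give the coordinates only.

Differencing gives [+0, +2], [+5, +2], [-4, +4], [+4, -2], [+0, +2], [+5, +2], [-4, +4], [+4, -2], [+0, +2], [+5, +2]. This is the pattern [+0, +2], [+5, +2], [-4, +4], [+4, -2] repeated.
step 11: apply [-4, +4] → [7, 17]
step 12: apply [+4, -2] → [11, 15]

[11, 15]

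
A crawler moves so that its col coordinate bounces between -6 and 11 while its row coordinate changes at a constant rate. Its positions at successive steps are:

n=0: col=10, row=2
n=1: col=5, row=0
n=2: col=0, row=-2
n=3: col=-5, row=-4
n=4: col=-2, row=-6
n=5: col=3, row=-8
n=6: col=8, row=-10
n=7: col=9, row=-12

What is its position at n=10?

col=-6, row=-18

The col coordinate reflects between -6 and 11, moving 5 per step.
  step 8: 9 → 4
  step 9: 4 → -1
  step 10: -1 → -6
The row coordinate changes by -2 each step: at step 10 it is -18.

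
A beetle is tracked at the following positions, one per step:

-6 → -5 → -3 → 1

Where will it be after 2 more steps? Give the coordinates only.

25

Step-to-step displacements: +1, +2, +4; each is 2× the previous.
step 4: 1 + 8 → 9
step 5: 9 + 16 → 25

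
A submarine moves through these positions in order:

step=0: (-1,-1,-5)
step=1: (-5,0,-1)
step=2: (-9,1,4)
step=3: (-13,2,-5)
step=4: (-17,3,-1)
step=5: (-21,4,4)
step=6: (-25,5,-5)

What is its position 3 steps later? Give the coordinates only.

(-37,8,-5)

First: linear, -4 per step → -37 at step 9.
Second: linear, +1 per step → 8 at step 9.
Third: cycles through -5, -1, 4 every 3 steps. Step 9 lands at position 0 of the cycle → -5.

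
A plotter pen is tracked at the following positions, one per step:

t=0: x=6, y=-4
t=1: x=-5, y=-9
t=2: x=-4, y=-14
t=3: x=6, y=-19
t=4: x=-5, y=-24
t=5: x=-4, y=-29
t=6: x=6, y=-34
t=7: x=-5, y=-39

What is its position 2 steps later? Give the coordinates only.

x=6, y=-49

X: cycles through 6, -5, -4 every 3 steps. Step 9 lands at position 0 of the cycle → 6.
Y: linear, -5 per step → -49 at step 9.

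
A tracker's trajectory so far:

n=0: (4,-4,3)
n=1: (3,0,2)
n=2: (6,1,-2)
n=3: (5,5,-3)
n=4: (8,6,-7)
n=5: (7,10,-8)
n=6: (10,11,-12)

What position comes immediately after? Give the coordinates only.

(9,15,-13)

Step-to-step displacements: (-1,+4,-1), (+3,+1,-4), (-1,+4,-1), (+3,+1,-4), (-1,+4,-1), (+3,+1,-4) — a repeating cycle of length 2.
step 7: apply (-1,+4,-1) → (9,15,-13)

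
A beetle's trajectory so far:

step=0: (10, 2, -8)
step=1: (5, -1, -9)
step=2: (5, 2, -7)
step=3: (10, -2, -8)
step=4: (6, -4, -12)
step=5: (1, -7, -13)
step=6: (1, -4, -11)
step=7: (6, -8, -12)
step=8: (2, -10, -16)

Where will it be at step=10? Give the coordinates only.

(-3, -10, -15)

Differencing gives (-5, -3, -1), (+0, +3, +2), (+5, -4, -1), (-4, -2, -4), (-5, -3, -1), (+0, +3, +2), (+5, -4, -1), (-4, -2, -4). This is the pattern (-5, -3, -1), (+0, +3, +2), (+5, -4, -1), (-4, -2, -4) repeated.
step 9: apply (-5, -3, -1) → (-3, -13, -17)
step 10: apply (+0, +3, +2) → (-3, -10, -15)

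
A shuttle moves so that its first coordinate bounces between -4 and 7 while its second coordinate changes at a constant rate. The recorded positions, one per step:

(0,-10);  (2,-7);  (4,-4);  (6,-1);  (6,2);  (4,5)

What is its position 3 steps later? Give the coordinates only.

The first coordinate travels 2 per step and bounces off the walls at -4 and 7.
  step 6: 4 → 2
  step 7: 2 → 0
  step 8: 0 → -2
The second coordinate changes by +3 each step: at step 8 it is 14.

(-2,14)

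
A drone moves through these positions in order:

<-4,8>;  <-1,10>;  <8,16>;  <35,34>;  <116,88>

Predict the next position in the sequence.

The jumps are <+3,+2>, <+9,+6>, <+27,+18>, <+81,+54> — a geometric progression with ratio 3.
step 5: <116,88> + <+243,+162> → <359,250>

<359,250>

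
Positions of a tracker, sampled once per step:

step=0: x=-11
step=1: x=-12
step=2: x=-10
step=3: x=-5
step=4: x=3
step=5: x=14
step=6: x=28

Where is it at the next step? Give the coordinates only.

Taking differences between consecutive positions: -1, +2, +5, +8, +11, +14. These grow by +3 each step.
step 7: 28 + 17 → x=45

x=45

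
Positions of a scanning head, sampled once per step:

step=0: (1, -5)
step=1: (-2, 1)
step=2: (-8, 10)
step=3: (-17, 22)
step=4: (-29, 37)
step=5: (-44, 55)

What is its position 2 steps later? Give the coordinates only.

Taking differences between consecutive positions: (-3, +6), (-6, +9), (-9, +12), (-12, +15), (-15, +18). These grow by (-3, +3) each step.
step 6: (-44, 55) + (-18, +21) → (-62, 76)
step 7: (-62, 76) + (-21, +24) → (-83, 100)

(-83, 100)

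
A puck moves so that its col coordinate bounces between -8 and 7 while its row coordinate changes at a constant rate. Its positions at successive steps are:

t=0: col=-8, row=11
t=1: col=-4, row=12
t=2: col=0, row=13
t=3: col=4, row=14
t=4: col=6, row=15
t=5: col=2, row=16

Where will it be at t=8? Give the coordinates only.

col=-6, row=19

The col coordinate reflects between -8 and 7, moving 4 per step.
  step 6: 2 → -2
  step 7: -2 → -6
  step 8: -6 → -6
The row coordinate changes by +1 each step: at step 8 it is 19.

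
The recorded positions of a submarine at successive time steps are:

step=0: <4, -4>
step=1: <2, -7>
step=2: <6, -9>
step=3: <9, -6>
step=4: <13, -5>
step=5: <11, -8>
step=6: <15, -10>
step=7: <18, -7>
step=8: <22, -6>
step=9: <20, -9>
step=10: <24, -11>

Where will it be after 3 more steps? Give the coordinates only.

<29, -10>

Differencing gives <-2, -3>, <+4, -2>, <+3, +3>, <+4, +1>, <-2, -3>, <+4, -2>, <+3, +3>, <+4, +1>, <-2, -3>, <+4, -2>. This is the pattern <-2, -3>, <+4, -2>, <+3, +3>, <+4, +1> repeated.
step 11: apply <+3, +3> → <27, -8>
step 12: apply <+4, +1> → <31, -7>
step 13: apply <-2, -3> → <29, -10>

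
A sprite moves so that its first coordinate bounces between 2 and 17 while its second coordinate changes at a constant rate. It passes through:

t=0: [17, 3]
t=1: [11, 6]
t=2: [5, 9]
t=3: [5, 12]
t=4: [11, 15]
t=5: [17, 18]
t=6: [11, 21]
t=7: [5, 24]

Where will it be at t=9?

The first coordinate travels 6 per step and bounces off the walls at 2 and 17.
  step 8: 5 → 5
  step 9: 5 → 11
The second coordinate changes by +3 each step: at step 9 it is 30.

[11, 30]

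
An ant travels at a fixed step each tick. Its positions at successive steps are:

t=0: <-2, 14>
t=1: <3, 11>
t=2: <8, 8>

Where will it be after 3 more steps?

<23, -1>

Constant displacement of <+5, -3> per step.
step 3: <8, 8> + <+5, -3> → <13, 5>
step 4: <13, 5> + <+5, -3> → <18, 2>
step 5: <18, 2> + <+5, -3> → <23, -1>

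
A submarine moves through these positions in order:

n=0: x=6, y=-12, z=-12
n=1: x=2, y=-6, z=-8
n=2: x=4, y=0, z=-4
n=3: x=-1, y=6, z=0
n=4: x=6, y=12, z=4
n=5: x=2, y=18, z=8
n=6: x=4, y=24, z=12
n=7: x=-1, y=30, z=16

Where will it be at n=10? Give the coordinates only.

x=4, y=48, z=28

X: cycles through 6, 2, 4, -1 every 4 steps. Step 10 lands at position 2 of the cycle → 4.
Y: linear, +6 per step → 48 at step 10.
Z: linear, +4 per step → 28 at step 10.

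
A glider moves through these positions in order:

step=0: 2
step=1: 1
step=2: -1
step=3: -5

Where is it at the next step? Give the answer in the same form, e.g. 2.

Consecutive displacements -1, -2, -4 scale by a factor of 2 each step.
step 4: -5 − 8 → -13

-13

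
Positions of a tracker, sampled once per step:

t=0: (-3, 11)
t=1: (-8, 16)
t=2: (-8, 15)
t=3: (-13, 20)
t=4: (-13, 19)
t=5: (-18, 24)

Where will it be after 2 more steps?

(-23, 28)

Differencing gives (-5, +5), (+0, -1), (-5, +5), (+0, -1), (-5, +5). This is the pattern (-5, +5), (+0, -1) repeated.
step 6: apply (+0, -1) → (-18, 23)
step 7: apply (-5, +5) → (-23, 28)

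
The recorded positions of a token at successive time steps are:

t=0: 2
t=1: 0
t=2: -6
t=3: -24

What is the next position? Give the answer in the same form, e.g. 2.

-78

Consecutive displacements -2, -6, -18 scale by a factor of 3 each step.
step 4: -24 − 54 → -78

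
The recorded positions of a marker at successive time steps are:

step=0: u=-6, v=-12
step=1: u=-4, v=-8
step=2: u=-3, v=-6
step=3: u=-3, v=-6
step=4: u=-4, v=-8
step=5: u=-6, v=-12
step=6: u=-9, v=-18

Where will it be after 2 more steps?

Successive displacements: (+2,+4), (+1,+2), (+0,+0), (-1,-2), (-2,-4), (-3,-6) — each changes by (-1,-2).
step 7: u=-9, v=-18 + (-4,-8) → u=-13, v=-26
step 8: u=-13, v=-26 + (-5,-10) → u=-18, v=-36

u=-18, v=-36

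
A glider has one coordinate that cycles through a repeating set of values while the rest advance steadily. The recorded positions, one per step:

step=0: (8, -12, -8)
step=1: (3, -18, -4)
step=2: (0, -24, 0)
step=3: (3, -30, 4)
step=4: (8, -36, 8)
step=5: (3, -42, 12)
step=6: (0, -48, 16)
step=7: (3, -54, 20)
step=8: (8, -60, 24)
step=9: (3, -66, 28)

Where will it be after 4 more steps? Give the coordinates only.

(3, -90, 44)

First: cycles through 8, 3, 0, 3 every 4 steps. Step 13 lands at position 1 of the cycle → 3.
Second: linear, -6 per step → -90 at step 13.
Third: linear, +4 per step → 44 at step 13.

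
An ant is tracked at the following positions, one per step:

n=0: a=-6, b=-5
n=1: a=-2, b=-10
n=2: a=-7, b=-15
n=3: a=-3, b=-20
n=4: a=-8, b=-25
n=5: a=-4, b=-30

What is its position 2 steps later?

Step-to-step displacements: (+4, -5), (-5, -5), (+4, -5), (-5, -5), (+4, -5) — a repeating cycle of length 2.
step 6: apply (-5, -5) → a=-9, b=-35
step 7: apply (+4, -5) → a=-5, b=-40

a=-5, b=-40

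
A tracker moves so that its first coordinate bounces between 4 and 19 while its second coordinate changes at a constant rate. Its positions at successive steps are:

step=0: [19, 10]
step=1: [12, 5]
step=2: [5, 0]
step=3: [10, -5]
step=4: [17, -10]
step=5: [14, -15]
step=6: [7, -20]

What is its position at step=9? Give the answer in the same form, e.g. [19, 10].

The first coordinate travels 7 per step and bounces off the walls at 4 and 19.
  step 7: 7 → 8
  step 8: 8 → 15
  step 9: 15 → 16
The second coordinate changes by -5 each step: at step 9 it is -35.

[16, -35]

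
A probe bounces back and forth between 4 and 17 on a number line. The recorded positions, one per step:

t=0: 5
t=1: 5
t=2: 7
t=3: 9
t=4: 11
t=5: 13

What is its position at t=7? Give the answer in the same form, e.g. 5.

The value travels 2 per step and bounces off the walls at 4 and 17.
  step 6: 13 → 15
  step 7: 15 → 17

17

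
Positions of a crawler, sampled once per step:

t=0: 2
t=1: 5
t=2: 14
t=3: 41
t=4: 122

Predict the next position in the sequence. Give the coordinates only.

365

Consecutive displacements +3, +9, +27, +81 scale by a factor of 3 each step.
step 5: 122 + 243 → 365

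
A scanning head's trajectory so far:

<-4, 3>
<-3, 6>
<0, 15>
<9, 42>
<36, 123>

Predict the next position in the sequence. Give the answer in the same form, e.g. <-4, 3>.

The jumps are <+1, +3>, <+3, +9>, <+9, +27>, <+27, +81> — a geometric progression with ratio 3.
step 5: <36, 123> + <+81, +243> → <117, 366>

<117, 366>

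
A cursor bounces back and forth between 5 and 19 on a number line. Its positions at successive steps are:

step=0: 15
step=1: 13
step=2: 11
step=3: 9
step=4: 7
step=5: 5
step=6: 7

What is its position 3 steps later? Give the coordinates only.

13

The value reflects between 5 and 19, moving 2 per step.
  step 7: 7 → 9
  step 8: 9 → 11
  step 9: 11 → 13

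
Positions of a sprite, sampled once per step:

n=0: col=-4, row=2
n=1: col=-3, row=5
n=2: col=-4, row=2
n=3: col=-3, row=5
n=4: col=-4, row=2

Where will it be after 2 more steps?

The jumps are (+1,+3), (-1,-3), (+1,+3), (-1,-3) — a geometric progression with ratio -1.
step 5: col=-4, row=2 + (+1,+3) → col=-3, row=5
step 6: col=-3, row=5 + (-1,-3) → col=-4, row=2

col=-4, row=2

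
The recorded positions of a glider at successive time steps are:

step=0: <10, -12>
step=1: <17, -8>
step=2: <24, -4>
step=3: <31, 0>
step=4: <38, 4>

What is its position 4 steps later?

The position changes by <+7, +4> every step.
step 5: <38, 4> + <+7, +4> → <45, 8>
step 6: <45, 8> + <+7, +4> → <52, 12>
step 7: <52, 12> + <+7, +4> → <59, 16>
step 8: <59, 16> + <+7, +4> → <66, 20>

<66, 20>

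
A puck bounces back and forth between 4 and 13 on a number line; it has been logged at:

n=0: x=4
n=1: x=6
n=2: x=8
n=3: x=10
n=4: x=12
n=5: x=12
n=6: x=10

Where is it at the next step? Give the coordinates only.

x=8

The value reflects between 4 and 13, moving 2 per step.
  step 7: 10 → 8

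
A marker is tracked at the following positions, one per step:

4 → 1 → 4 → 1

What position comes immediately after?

The jumps are -3, +3, -3 — a geometric progression with ratio -1.
step 4: 1 + 3 → 4

4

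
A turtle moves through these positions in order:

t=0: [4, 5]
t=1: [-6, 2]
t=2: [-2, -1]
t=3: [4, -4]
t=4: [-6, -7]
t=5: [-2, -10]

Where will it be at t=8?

First: cycles through 4, -6, -2 every 3 steps. Step 8 lands at position 2 of the cycle → -2.
Second: linear, -3 per step → -19 at step 8.

[-2, -19]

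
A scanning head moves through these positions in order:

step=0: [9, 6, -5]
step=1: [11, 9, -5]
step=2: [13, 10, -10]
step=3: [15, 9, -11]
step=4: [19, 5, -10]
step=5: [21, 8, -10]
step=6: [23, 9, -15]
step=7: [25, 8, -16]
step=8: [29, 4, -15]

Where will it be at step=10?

Differencing gives [+2, +3, +0], [+2, +1, -5], [+2, -1, -1], [+4, -4, +1], [+2, +3, +0], [+2, +1, -5], [+2, -1, -1], [+4, -4, +1]. This is the pattern [+2, +3, +0], [+2, +1, -5], [+2, -1, -1], [+4, -4, +1] repeated.
step 9: apply [+2, +3, +0] → [31, 7, -15]
step 10: apply [+2, +1, -5] → [33, 8, -20]

[33, 8, -20]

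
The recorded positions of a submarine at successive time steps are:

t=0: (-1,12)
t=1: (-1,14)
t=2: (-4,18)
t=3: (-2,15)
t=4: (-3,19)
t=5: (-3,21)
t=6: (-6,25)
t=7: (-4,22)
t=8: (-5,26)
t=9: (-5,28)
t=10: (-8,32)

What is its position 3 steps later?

Differencing gives (+0,+2), (-3,+4), (+2,-3), (-1,+4), (+0,+2), (-3,+4), (+2,-3), (-1,+4), (+0,+2), (-3,+4). This is the pattern (+0,+2), (-3,+4), (+2,-3), (-1,+4) repeated.
step 11: apply (+2,-3) → (-6,29)
step 12: apply (-1,+4) → (-7,33)
step 13: apply (+0,+2) → (-7,35)

(-7,35)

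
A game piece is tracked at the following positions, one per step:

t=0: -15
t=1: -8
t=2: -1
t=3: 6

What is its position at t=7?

34

Constant displacement of +7 per step.
step 4: 6 + 7 → 13
step 5: 13 + 7 → 20
step 6: 20 + 7 → 27
step 7: 27 + 7 → 34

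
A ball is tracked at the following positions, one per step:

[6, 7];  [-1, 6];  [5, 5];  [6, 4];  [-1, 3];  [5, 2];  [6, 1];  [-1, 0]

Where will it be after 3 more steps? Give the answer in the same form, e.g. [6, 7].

The first coordinate repeats the cycle [6, -1, 5] with period 3; step 10 mod 3 = 1, giving -1.
The second coordinate changes by -1 each step, so at step 10 it is 7 + 10·(-1) = -3.

[-1, -3]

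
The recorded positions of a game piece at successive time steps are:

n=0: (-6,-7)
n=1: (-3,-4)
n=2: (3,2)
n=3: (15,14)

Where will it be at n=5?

(87,86)

The jumps are (+3,+3), (+6,+6), (+12,+12) — a geometric progression with ratio 2.
step 4: (15,14) + (+24,+24) → (39,38)
step 5: (39,38) + (+48,+48) → (87,86)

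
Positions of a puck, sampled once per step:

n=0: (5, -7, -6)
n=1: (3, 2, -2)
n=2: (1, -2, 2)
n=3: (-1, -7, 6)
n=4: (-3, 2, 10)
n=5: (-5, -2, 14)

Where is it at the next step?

First: linear, -2 per step → -7 at step 6.
Second: cycles through -7, 2, -2 every 3 steps. Step 6 lands at position 0 of the cycle → -7.
Third: linear, +4 per step → 18 at step 6.

(-7, -7, 18)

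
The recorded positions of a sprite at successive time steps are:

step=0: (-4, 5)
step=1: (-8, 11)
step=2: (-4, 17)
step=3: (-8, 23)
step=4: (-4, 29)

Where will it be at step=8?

First: cycles through -4, -8 every 2 steps. Step 8 lands at position 0 of the cycle → -4.
Second: linear, +6 per step → 53 at step 8.

(-4, 53)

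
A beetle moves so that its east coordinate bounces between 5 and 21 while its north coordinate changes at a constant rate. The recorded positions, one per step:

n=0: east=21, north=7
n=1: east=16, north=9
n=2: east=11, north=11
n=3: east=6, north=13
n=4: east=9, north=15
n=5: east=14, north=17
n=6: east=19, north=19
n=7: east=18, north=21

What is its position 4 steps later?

east=12, north=29

The east coordinate reflects between 5 and 21, moving 5 per step.
  step 8: 18 → 13
  step 9: 13 → 8
  step 10: 8 → 7
  step 11: 7 → 12
The north coordinate changes by +2 each step: at step 11 it is 29.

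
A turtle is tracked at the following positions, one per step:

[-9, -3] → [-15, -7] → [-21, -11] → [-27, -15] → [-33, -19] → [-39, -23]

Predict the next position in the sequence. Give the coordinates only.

[-45, -27]

Each step adds [-6, -4] to the position.
step 6: [-39, -23] + [-6, -4] → [-45, -27]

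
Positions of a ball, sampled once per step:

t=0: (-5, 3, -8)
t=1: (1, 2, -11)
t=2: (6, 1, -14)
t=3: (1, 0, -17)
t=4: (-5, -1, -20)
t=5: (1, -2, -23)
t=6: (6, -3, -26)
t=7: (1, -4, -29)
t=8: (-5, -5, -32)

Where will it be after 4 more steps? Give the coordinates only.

First: cycles through -5, 1, 6, 1 every 4 steps. Step 12 lands at position 0 of the cycle → -5.
Second: linear, -1 per step → -9 at step 12.
Third: linear, -3 per step → -44 at step 12.

(-5, -9, -44)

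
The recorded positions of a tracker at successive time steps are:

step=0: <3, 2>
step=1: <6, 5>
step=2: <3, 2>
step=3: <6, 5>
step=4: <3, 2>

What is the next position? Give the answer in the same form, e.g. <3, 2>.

The jumps are <+3, +3>, <-3, -3>, <+3, +3>, <-3, -3> — a geometric progression with ratio -1.
step 5: <3, 2> + <+3, +3> → <6, 5>

<6, 5>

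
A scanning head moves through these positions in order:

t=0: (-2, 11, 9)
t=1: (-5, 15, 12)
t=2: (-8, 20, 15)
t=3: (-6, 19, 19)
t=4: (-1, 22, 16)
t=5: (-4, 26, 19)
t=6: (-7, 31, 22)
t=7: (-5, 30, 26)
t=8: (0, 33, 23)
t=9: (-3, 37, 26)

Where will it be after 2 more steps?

(-4, 41, 33)

Step-to-step displacements: (-3, +4, +3), (-3, +5, +3), (+2, -1, +4), (+5, +3, -3), (-3, +4, +3), (-3, +5, +3), (+2, -1, +4), (+5, +3, -3), (-3, +4, +3) — a repeating cycle of length 4.
step 10: apply (-3, +5, +3) → (-6, 42, 29)
step 11: apply (+2, -1, +4) → (-4, 41, 33)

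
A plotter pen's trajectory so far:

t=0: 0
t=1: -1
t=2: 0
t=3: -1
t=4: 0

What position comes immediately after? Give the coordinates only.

-1

Consecutive displacements -1, +1, -1, +1 scale by a factor of -1 each step.
step 5: 0 − 1 → -1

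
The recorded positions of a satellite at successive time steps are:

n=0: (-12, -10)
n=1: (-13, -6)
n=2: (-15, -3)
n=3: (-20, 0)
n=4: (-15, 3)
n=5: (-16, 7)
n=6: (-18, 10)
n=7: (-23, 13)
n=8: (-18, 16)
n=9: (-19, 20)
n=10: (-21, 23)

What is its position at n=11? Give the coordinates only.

Differencing gives (-1, +4), (-2, +3), (-5, +3), (+5, +3), (-1, +4), (-2, +3), (-5, +3), (+5, +3), (-1, +4), (-2, +3). This is the pattern (-1, +4), (-2, +3), (-5, +3), (+5, +3) repeated.
step 11: apply (-5, +3) → (-26, 26)

(-26, 26)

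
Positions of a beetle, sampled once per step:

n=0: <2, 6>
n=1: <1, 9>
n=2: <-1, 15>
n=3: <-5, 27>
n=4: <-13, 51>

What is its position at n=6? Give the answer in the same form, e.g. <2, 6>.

Consecutive displacements <-1, +3>, <-2, +6>, <-4, +12>, <-8, +24> scale by a factor of 2 each step.
step 5: <-13, 51> + <-16, +48> → <-29, 99>
step 6: <-29, 99> + <-32, +96> → <-61, 195>

<-61, 195>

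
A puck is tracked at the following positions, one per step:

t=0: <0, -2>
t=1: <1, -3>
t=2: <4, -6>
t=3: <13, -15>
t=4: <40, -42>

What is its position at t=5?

The jumps are <+1, -1>, <+3, -3>, <+9, -9>, <+27, -27> — a geometric progression with ratio 3.
step 5: <40, -42> + <+81, -81> → <121, -123>

<121, -123>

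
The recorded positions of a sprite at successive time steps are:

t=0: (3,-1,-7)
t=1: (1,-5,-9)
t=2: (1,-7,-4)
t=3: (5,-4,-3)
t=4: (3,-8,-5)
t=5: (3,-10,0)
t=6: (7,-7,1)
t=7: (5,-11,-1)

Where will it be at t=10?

The moves between consecutive positions are (-2,-4,-2), (+0,-2,+5), (+4,+3,+1), (-2,-4,-2), (+0,-2,+5), (+4,+3,+1), (-2,-4,-2); they repeat the 3-cycle [(-2,-4,-2), (+0,-2,+5), (+4,+3,+1)].
step 8: apply (+0,-2,+5) → (5,-13,4)
step 9: apply (+4,+3,+1) → (9,-10,5)
step 10: apply (-2,-4,-2) → (7,-14,3)

(7,-14,3)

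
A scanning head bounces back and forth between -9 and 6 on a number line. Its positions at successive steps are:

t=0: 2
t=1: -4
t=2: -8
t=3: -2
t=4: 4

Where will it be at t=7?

-8

The value travels 6 per step and bounces off the walls at -9 and 6.
  step 5: 4 → 2
  step 6: 2 → -4
  step 7: -4 → -8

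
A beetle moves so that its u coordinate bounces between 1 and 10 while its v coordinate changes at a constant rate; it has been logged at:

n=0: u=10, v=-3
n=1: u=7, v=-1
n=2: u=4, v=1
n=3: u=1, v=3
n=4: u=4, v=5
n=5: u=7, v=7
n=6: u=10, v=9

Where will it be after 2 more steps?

The u coordinate travels 3 per step and bounces off the walls at 1 and 10.
  step 7: 10 → 7
  step 8: 7 → 4
The v coordinate changes by +2 each step: at step 8 it is 13.

u=4, v=13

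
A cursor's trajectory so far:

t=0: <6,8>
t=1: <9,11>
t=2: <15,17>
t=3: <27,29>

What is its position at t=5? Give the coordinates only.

Consecutive displacements <+3,+3>, <+6,+6>, <+12,+12> scale by a factor of 2 each step.
step 4: <27,29> + <+24,+24> → <51,53>
step 5: <51,53> + <+48,+48> → <99,101>

<99,101>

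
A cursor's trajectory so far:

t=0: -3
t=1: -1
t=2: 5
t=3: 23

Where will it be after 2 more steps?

239

Consecutive displacements +2, +6, +18 scale by a factor of 3 each step.
step 4: 23 + 54 → 77
step 5: 77 + 162 → 239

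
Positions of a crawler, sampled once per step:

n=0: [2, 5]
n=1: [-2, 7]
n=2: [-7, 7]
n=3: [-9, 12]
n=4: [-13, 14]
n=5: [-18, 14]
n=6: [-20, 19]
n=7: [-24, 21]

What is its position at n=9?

[-31, 26]

Step-to-step displacements: [-4, +2], [-5, +0], [-2, +5], [-4, +2], [-5, +0], [-2, +5], [-4, +2] — a repeating cycle of length 3.
step 8: apply [-5, +0] → [-29, 21]
step 9: apply [-2, +5] → [-31, 26]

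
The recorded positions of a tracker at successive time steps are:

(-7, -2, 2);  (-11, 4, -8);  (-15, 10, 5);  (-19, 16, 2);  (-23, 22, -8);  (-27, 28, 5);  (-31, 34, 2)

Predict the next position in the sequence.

First: linear, -4 per step → -35 at step 7.
Second: linear, +6 per step → 40 at step 7.
Third: cycles through 2, -8, 5 every 3 steps. Step 7 lands at position 1 of the cycle → -8.

(-35, 40, -8)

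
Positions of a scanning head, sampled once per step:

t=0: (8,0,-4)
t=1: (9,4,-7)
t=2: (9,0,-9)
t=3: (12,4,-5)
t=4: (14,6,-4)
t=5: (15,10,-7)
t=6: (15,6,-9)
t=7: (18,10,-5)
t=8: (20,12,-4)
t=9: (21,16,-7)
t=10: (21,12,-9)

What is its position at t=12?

Differencing gives (+1,+4,-3), (+0,-4,-2), (+3,+4,+4), (+2,+2,+1), (+1,+4,-3), (+0,-4,-2), (+3,+4,+4), (+2,+2,+1), (+1,+4,-3), (+0,-4,-2). This is the pattern (+1,+4,-3), (+0,-4,-2), (+3,+4,+4), (+2,+2,+1) repeated.
step 11: apply (+3,+4,+4) → (24,16,-5)
step 12: apply (+2,+2,+1) → (26,18,-4)

(26,18,-4)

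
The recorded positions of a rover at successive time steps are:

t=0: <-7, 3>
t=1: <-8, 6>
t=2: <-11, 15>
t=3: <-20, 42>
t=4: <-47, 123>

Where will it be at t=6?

<-371, 1095>

Step-to-step displacements: <-1, +3>, <-3, +9>, <-9, +27>, <-27, +81>; each is 3× the previous.
step 5: <-47, 123> + <-81, +243> → <-128, 366>
step 6: <-128, 366> + <-243, +729> → <-371, 1095>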